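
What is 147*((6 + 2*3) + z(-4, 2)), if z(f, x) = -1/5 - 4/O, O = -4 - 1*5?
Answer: 26999/15 ≈ 1799.9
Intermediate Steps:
O = -9 (O = -4 - 5 = -9)
z(f, x) = 11/45 (z(f, x) = -1/5 - 4/(-9) = -1*1/5 - 4*(-1/9) = -1/5 + 4/9 = 11/45)
147*((6 + 2*3) + z(-4, 2)) = 147*((6 + 2*3) + 11/45) = 147*((6 + 6) + 11/45) = 147*(12 + 11/45) = 147*(551/45) = 26999/15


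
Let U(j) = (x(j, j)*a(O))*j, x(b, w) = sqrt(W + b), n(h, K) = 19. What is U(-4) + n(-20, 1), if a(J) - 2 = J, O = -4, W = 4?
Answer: 19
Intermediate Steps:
x(b, w) = sqrt(4 + b)
a(J) = 2 + J
U(j) = -2*j*sqrt(4 + j) (U(j) = (sqrt(4 + j)*(2 - 4))*j = (sqrt(4 + j)*(-2))*j = (-2*sqrt(4 + j))*j = -2*j*sqrt(4 + j))
U(-4) + n(-20, 1) = -2*(-4)*sqrt(4 - 4) + 19 = -2*(-4)*sqrt(0) + 19 = -2*(-4)*0 + 19 = 0 + 19 = 19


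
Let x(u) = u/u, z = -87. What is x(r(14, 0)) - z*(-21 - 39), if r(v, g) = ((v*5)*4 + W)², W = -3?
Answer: -5219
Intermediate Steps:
r(v, g) = (-3 + 20*v)² (r(v, g) = ((v*5)*4 - 3)² = ((5*v)*4 - 3)² = (20*v - 3)² = (-3 + 20*v)²)
x(u) = 1
x(r(14, 0)) - z*(-21 - 39) = 1 - (-87)*(-21 - 39) = 1 - (-87)*(-60) = 1 - 1*5220 = 1 - 5220 = -5219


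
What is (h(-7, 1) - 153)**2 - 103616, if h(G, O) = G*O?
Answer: -78016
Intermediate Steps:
(h(-7, 1) - 153)**2 - 103616 = (-7*1 - 153)**2 - 103616 = (-7 - 153)**2 - 103616 = (-160)**2 - 103616 = 25600 - 103616 = -78016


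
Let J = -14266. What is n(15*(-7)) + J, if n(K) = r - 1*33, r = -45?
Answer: -14344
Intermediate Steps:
n(K) = -78 (n(K) = -45 - 1*33 = -45 - 33 = -78)
n(15*(-7)) + J = -78 - 14266 = -14344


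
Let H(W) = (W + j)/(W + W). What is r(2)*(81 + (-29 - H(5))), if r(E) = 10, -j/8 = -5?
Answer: 475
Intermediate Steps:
j = 40 (j = -8*(-5) = 40)
H(W) = (40 + W)/(2*W) (H(W) = (W + 40)/(W + W) = (40 + W)/((2*W)) = (40 + W)*(1/(2*W)) = (40 + W)/(2*W))
r(2)*(81 + (-29 - H(5))) = 10*(81 + (-29 - (40 + 5)/(2*5))) = 10*(81 + (-29 - 45/(2*5))) = 10*(81 + (-29 - 1*9/2)) = 10*(81 + (-29 - 9/2)) = 10*(81 - 67/2) = 10*(95/2) = 475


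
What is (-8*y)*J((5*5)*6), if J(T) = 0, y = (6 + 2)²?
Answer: 0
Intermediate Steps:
y = 64 (y = 8² = 64)
(-8*y)*J((5*5)*6) = -8*64*0 = -512*0 = 0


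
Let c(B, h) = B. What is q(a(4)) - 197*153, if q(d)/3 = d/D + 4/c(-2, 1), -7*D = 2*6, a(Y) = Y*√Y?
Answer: -30161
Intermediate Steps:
a(Y) = Y^(3/2)
D = -12/7 (D = -2*6/7 = -⅐*12 = -12/7 ≈ -1.7143)
q(d) = -6 - 7*d/4 (q(d) = 3*(d/(-12/7) + 4/(-2)) = 3*(d*(-7/12) + 4*(-½)) = 3*(-7*d/12 - 2) = 3*(-2 - 7*d/12) = -6 - 7*d/4)
q(a(4)) - 197*153 = (-6 - 7*4^(3/2)/4) - 197*153 = (-6 - 7/4*8) - 30141 = (-6 - 14) - 30141 = -20 - 30141 = -30161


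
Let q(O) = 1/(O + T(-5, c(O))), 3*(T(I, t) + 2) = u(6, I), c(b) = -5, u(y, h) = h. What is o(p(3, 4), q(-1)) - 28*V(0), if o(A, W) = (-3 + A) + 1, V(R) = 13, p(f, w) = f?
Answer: -363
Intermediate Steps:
T(I, t) = -2 + I/3
q(O) = 1/(-11/3 + O) (q(O) = 1/(O + (-2 + (⅓)*(-5))) = 1/(O + (-2 - 5/3)) = 1/(O - 11/3) = 1/(-11/3 + O))
o(A, W) = -2 + A
o(p(3, 4), q(-1)) - 28*V(0) = (-2 + 3) - 28*13 = 1 - 364 = -363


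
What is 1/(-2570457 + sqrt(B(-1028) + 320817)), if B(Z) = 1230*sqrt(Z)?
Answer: 1/(-2570457 + sqrt(3)*sqrt(106939 + 820*I*sqrt(257))) ≈ -3.8912e-7 - 5.0e-12*I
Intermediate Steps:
1/(-2570457 + sqrt(B(-1028) + 320817)) = 1/(-2570457 + sqrt(1230*sqrt(-1028) + 320817)) = 1/(-2570457 + sqrt(1230*(2*I*sqrt(257)) + 320817)) = 1/(-2570457 + sqrt(2460*I*sqrt(257) + 320817)) = 1/(-2570457 + sqrt(320817 + 2460*I*sqrt(257)))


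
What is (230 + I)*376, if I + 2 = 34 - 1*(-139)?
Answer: 150776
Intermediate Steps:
I = 171 (I = -2 + (34 - 1*(-139)) = -2 + (34 + 139) = -2 + 173 = 171)
(230 + I)*376 = (230 + 171)*376 = 401*376 = 150776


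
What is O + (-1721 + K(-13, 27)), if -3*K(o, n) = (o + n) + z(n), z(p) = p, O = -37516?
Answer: -117752/3 ≈ -39251.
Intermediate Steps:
K(o, n) = -2*n/3 - o/3 (K(o, n) = -((o + n) + n)/3 = -((n + o) + n)/3 = -(o + 2*n)/3 = -2*n/3 - o/3)
O + (-1721 + K(-13, 27)) = -37516 + (-1721 + (-2/3*27 - 1/3*(-13))) = -37516 + (-1721 + (-18 + 13/3)) = -37516 + (-1721 - 41/3) = -37516 - 5204/3 = -117752/3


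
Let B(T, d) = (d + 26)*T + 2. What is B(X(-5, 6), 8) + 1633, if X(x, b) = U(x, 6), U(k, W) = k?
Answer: 1465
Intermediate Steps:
X(x, b) = x
B(T, d) = 2 + T*(26 + d) (B(T, d) = (26 + d)*T + 2 = T*(26 + d) + 2 = 2 + T*(26 + d))
B(X(-5, 6), 8) + 1633 = (2 + 26*(-5) - 5*8) + 1633 = (2 - 130 - 40) + 1633 = -168 + 1633 = 1465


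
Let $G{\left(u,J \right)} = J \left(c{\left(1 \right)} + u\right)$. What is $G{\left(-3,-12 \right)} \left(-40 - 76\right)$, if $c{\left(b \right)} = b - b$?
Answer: $-4176$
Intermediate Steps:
$c{\left(b \right)} = 0$
$G{\left(u,J \right)} = J u$ ($G{\left(u,J \right)} = J \left(0 + u\right) = J u$)
$G{\left(-3,-12 \right)} \left(-40 - 76\right) = \left(-12\right) \left(-3\right) \left(-40 - 76\right) = 36 \left(-116\right) = -4176$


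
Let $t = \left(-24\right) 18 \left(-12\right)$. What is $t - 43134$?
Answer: $-37950$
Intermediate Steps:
$t = 5184$ ($t = \left(-432\right) \left(-12\right) = 5184$)
$t - 43134 = 5184 - 43134 = -37950$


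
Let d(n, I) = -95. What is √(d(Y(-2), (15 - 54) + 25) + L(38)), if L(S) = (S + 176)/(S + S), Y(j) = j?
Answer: I*√133114/38 ≈ 9.6013*I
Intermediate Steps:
L(S) = (176 + S)/(2*S) (L(S) = (176 + S)/((2*S)) = (176 + S)*(1/(2*S)) = (176 + S)/(2*S))
√(d(Y(-2), (15 - 54) + 25) + L(38)) = √(-95 + (½)*(176 + 38)/38) = √(-95 + (½)*(1/38)*214) = √(-95 + 107/38) = √(-3503/38) = I*√133114/38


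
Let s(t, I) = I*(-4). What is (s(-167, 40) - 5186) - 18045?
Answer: -23391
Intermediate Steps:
s(t, I) = -4*I
(s(-167, 40) - 5186) - 18045 = (-4*40 - 5186) - 18045 = (-160 - 5186) - 18045 = -5346 - 18045 = -23391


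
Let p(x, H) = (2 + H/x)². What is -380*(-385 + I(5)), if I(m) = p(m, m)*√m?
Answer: 146300 - 3420*√5 ≈ 1.3865e+5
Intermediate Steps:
I(m) = 9*√m (I(m) = ((m + 2*m)²/m²)*√m = ((3*m)²/m²)*√m = ((9*m²)/m²)*√m = 9*√m)
-380*(-385 + I(5)) = -380*(-385 + 9*√5) = 146300 - 3420*√5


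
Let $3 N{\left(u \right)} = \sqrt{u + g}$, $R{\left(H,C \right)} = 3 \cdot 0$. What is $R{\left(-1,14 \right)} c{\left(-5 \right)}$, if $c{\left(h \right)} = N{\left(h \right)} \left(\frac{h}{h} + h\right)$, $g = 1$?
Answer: $0$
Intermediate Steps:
$R{\left(H,C \right)} = 0$
$N{\left(u \right)} = \frac{\sqrt{1 + u}}{3}$ ($N{\left(u \right)} = \frac{\sqrt{u + 1}}{3} = \frac{\sqrt{1 + u}}{3}$)
$c{\left(h \right)} = \frac{\left(1 + h\right)^{\frac{3}{2}}}{3}$ ($c{\left(h \right)} = \frac{\sqrt{1 + h}}{3} \left(\frac{h}{h} + h\right) = \frac{\sqrt{1 + h}}{3} \left(1 + h\right) = \frac{\left(1 + h\right)^{\frac{3}{2}}}{3}$)
$R{\left(-1,14 \right)} c{\left(-5 \right)} = 0 \frac{\left(1 - 5\right)^{\frac{3}{2}}}{3} = 0 \frac{\left(-4\right)^{\frac{3}{2}}}{3} = 0 \frac{\left(-8\right) i}{3} = 0 \left(- \frac{8 i}{3}\right) = 0$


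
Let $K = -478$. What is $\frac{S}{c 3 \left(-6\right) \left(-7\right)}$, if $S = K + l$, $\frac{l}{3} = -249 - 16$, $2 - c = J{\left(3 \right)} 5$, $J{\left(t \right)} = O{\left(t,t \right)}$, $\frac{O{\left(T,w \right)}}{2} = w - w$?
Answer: $- \frac{1273}{252} \approx -5.0516$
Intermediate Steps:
$O{\left(T,w \right)} = 0$ ($O{\left(T,w \right)} = 2 \left(w - w\right) = 2 \cdot 0 = 0$)
$J{\left(t \right)} = 0$
$c = 2$ ($c = 2 - 0 \cdot 5 = 2 - 0 = 2 + 0 = 2$)
$l = -795$ ($l = 3 \left(-249 - 16\right) = 3 \left(-265\right) = -795$)
$S = -1273$ ($S = -478 - 795 = -1273$)
$\frac{S}{c 3 \left(-6\right) \left(-7\right)} = - \frac{1273}{2 \cdot 3 \left(-6\right) \left(-7\right)} = - \frac{1273}{6 \left(-6\right) \left(-7\right)} = - \frac{1273}{\left(-36\right) \left(-7\right)} = - \frac{1273}{252}$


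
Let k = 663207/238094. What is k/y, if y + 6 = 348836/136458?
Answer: -45249950403/55941613864 ≈ -0.80888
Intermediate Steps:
k = 663207/238094 (k = 663207*(1/238094) = 663207/238094 ≈ 2.7855)
y = -234956/68229 (y = -6 + 348836/136458 = -6 + 348836*(1/136458) = -6 + 174418/68229 = -234956/68229 ≈ -3.4436)
k/y = 663207/(238094*(-234956/68229)) = (663207/238094)*(-68229/234956) = -45249950403/55941613864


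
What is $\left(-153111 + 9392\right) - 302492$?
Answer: $-446211$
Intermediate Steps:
$\left(-153111 + 9392\right) - 302492 = -143719 - 302492 = -446211$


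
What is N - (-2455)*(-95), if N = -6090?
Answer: -239315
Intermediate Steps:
N - (-2455)*(-95) = -6090 - (-2455)*(-95) = -6090 - 1*233225 = -6090 - 233225 = -239315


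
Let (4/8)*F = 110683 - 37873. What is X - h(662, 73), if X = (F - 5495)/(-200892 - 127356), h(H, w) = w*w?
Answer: -1749373717/328248 ≈ -5329.4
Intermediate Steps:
F = 145620 (F = 2*(110683 - 37873) = 2*72810 = 145620)
h(H, w) = w**2
X = -140125/328248 (X = (145620 - 5495)/(-200892 - 127356) = 140125/(-328248) = 140125*(-1/328248) = -140125/328248 ≈ -0.42689)
X - h(662, 73) = -140125/328248 - 1*73**2 = -140125/328248 - 1*5329 = -140125/328248 - 5329 = -1749373717/328248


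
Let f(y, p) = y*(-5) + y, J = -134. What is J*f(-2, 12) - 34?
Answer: -1106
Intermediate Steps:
f(y, p) = -4*y (f(y, p) = -5*y + y = -4*y)
J*f(-2, 12) - 34 = -(-536)*(-2) - 34 = -134*8 - 34 = -1072 - 34 = -1106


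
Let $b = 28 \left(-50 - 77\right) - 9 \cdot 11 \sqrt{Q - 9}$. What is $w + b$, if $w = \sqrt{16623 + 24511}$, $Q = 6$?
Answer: $-3556 + \sqrt{41134} - 99 i \sqrt{3} \approx -3353.2 - 171.47 i$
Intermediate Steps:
$w = \sqrt{41134} \approx 202.82$
$b = -3556 - 99 i \sqrt{3}$ ($b = 28 \left(-50 - 77\right) - 9 \cdot 11 \sqrt{6 - 9} = 28 \left(-127\right) - 99 \sqrt{-3} = -3556 - 99 i \sqrt{3} \approx -3556.0 - 171.47 i$)
$w + b = \sqrt{41134} - \left(3556 + 99 i \sqrt{3}\right) = -3556 + \sqrt{41134} - 99 i \sqrt{3}$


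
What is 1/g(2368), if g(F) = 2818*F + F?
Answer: 1/6675392 ≈ 1.4980e-7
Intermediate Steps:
g(F) = 2819*F
1/g(2368) = 1/(2819*2368) = 1/6675392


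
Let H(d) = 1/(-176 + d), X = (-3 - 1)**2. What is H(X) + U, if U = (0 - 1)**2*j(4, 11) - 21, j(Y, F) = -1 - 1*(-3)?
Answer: -3041/160 ≈ -19.006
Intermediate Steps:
X = 16 (X = (-4)**2 = 16)
j(Y, F) = 2 (j(Y, F) = -1 + 3 = 2)
U = -19 (U = (0 - 1)**2*2 - 21 = (-1)**2*2 - 21 = 1*2 - 21 = 2 - 21 = -19)
H(X) + U = 1/(-176 + 16) - 19 = 1/(-160) - 19 = -1/160 - 19 = -3041/160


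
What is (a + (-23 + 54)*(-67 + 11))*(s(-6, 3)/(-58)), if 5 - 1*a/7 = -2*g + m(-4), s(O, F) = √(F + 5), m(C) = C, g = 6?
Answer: 1589*√2/29 ≈ 77.489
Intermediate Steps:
s(O, F) = √(5 + F)
a = 147 (a = 35 - 7*(-2*6 - 4) = 35 - 7*(-12 - 4) = 35 - 7*(-16) = 35 + 112 = 147)
(a + (-23 + 54)*(-67 + 11))*(s(-6, 3)/(-58)) = (147 + (-23 + 54)*(-67 + 11))*(√(5 + 3)/(-58)) = (147 + 31*(-56))*(√8*(-1/58)) = (147 - 1736)*((2*√2)*(-1/58)) = -(-1589)*√2/29 = 1589*√2/29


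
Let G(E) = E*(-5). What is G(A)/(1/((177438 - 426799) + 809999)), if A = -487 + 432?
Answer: 154175450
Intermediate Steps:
A = -55
G(E) = -5*E
G(A)/(1/((177438 - 426799) + 809999)) = (-5*(-55))/(1/((177438 - 426799) + 809999)) = 275/(1/(-249361 + 809999)) = 275/(1/560638) = 275*560638 = 154175450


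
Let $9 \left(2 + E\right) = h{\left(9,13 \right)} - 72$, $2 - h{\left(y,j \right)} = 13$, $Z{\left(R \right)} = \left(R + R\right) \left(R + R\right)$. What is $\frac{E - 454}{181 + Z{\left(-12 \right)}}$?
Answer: $- \frac{4187}{6813} \approx -0.61456$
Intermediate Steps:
$Z{\left(R \right)} = 4 R^{2}$ ($Z{\left(R \right)} = 2 R 2 R = 4 R^{2}$)
$h{\left(y,j \right)} = -11$ ($h{\left(y,j \right)} = 2 - 13 = -11$)
$E = - \frac{101}{9}$ ($E = -2 + \frac{-11 - 72}{9} = -2 + \frac{1}{9} \left(-83\right) = -2 - \frac{83}{9} = - \frac{101}{9} \approx -11.222$)
$\frac{E - 454}{181 + Z{\left(-12 \right)}} = \frac{- \frac{101}{9} - 454}{181 + 4 \left(-12\right)^{2}} = - \frac{4187}{9 \left(181 + 4 \cdot 144\right)} = - \frac{4187}{9 \left(181 + 576\right)} = - \frac{4187}{9 \cdot 757} = \left(- \frac{4187}{9}\right) \frac{1}{757} = - \frac{4187}{6813}$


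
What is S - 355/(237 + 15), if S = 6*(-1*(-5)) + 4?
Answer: 8213/252 ≈ 32.591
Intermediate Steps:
S = 34 (S = 6*5 + 4 = 30 + 4 = 34)
S - 355/(237 + 15) = 34 - 355/(237 + 15) = 34 - 355/252 = 8213/252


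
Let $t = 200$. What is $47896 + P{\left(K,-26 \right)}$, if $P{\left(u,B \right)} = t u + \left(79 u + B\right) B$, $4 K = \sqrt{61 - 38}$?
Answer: $48572 - \frac{927 \sqrt{23}}{2} \approx 46349.0$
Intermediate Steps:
$K = \frac{\sqrt{23}}{4}$ ($K = \frac{\sqrt{61 - 38}}{4} = \frac{\sqrt{23}}{4} \approx 1.199$)
$P{\left(u,B \right)} = 200 u + B \left(B + 79 u\right)$ ($P{\left(u,B \right)} = 200 u + \left(79 u + B\right) B = 200 u + \left(B + 79 u\right) B = 200 u + B \left(B + 79 u\right)$)
$47896 + P{\left(K,-26 \right)} = 47896 + \left(\left(-26\right)^{2} + 200 \frac{\sqrt{23}}{4} + 79 \left(-26\right) \frac{\sqrt{23}}{4}\right) = 47896 + \left(676 + 50 \sqrt{23} - \frac{1027 \sqrt{23}}{2}\right) = 47896 + \left(676 - \frac{927 \sqrt{23}}{2}\right) = 48572 - \frac{927 \sqrt{23}}{2}$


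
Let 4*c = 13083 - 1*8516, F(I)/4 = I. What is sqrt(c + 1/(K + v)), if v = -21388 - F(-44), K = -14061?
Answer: sqrt(5682190602851)/70546 ≈ 33.790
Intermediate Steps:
F(I) = 4*I
c = 4567/4 (c = (13083 - 1*8516)/4 = (13083 - 8516)/4 = (1/4)*4567 = 4567/4 ≈ 1141.8)
v = -21212 (v = -21388 - 4*(-44) = -21388 - 1*(-176) = -21388 + 176 = -21212)
sqrt(c + 1/(K + v)) = sqrt(4567/4 + 1/(-14061 - 21212)) = sqrt(4567/4 + 1/(-35273)) = sqrt(4567/4 - 1/35273) = sqrt(161091787/141092) = sqrt(5682190602851)/70546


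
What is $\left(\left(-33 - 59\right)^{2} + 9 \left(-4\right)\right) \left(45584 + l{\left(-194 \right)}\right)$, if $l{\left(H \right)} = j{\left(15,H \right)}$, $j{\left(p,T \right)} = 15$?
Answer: $384308372$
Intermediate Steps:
$l{\left(H \right)} = 15$
$\left(\left(-33 - 59\right)^{2} + 9 \left(-4\right)\right) \left(45584 + l{\left(-194 \right)}\right) = \left(\left(-33 - 59\right)^{2} + 9 \left(-4\right)\right) \left(45584 + 15\right) = \left(\left(-92\right)^{2} - 36\right) 45599 = \left(8464 - 36\right) 45599 = 8428 \cdot 45599 = 384308372$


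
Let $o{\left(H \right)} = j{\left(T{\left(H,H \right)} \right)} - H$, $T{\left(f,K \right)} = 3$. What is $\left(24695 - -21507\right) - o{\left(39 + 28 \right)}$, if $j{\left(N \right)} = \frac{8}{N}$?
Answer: $\frac{138799}{3} \approx 46266.0$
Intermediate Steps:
$o{\left(H \right)} = \frac{8}{3} - H$
$\left(24695 - -21507\right) - o{\left(39 + 28 \right)} = \left(24695 - -21507\right) - \left(\frac{8}{3} - \left(39 + 28\right)\right) = \left(24695 + 21507\right) - \left(\frac{8}{3} - 67\right) = 46202 - \left(\frac{8}{3} - 67\right) = 46202 - - \frac{193}{3} = 46202 + \frac{193}{3} = \frac{138799}{3}$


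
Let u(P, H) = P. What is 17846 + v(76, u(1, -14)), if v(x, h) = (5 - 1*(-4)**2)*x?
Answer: 17010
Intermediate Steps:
v(x, h) = -11*x (v(x, h) = (5 - 1*16)*x = (5 - 16)*x = -11*x)
17846 + v(76, u(1, -14)) = 17846 - 11*76 = 17846 - 836 = 17010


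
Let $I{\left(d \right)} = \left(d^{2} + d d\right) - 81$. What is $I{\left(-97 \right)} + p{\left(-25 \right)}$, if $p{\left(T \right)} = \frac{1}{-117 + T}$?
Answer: $\frac{2660653}{142} \approx 18737.0$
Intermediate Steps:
$I{\left(d \right)} = -81 + 2 d^{2}$ ($I{\left(d \right)} = \left(d^{2} + d^{2}\right) - 81 = 2 d^{2} - 81 = -81 + 2 d^{2}$)
$I{\left(-97 \right)} + p{\left(-25 \right)} = \left(-81 + 2 \left(-97\right)^{2}\right) + \frac{1}{-117 - 25} = \left(-81 + 2 \cdot 9409\right) + \frac{1}{-142} = \left(-81 + 18818\right) - \frac{1}{142} = 18737 - \frac{1}{142} = \frac{2660653}{142}$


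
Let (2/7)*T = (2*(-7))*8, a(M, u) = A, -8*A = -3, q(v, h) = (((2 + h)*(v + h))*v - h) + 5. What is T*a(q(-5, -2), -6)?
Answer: -147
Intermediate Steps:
q(v, h) = 5 - h + v*(2 + h)*(h + v) (q(v, h) = (((2 + h)*(h + v))*v - h) + 5 = (v*(2 + h)*(h + v) - h) + 5 = (-h + v*(2 + h)*(h + v)) + 5 = 5 - h + v*(2 + h)*(h + v))
A = 3/8 (A = -⅛*(-3) = 3/8 ≈ 0.37500)
a(M, u) = 3/8
T = -392 (T = 7*((2*(-7))*8)/2 = 7*(-14*8)/2 = (7/2)*(-112) = -392)
T*a(q(-5, -2), -6) = -392*3/8 = -147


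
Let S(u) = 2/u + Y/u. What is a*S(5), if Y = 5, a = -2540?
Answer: -3556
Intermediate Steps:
S(u) = 7/u (S(u) = 2/u + 5/u = 7/u)
a*S(5) = -17780/5 = -2540*7/5 = -3556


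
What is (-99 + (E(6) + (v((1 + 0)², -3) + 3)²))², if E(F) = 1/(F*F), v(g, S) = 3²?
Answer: 2627641/1296 ≈ 2027.5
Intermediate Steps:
v(g, S) = 9
E(F) = F⁻² (E(F) = 1/F² = F⁻²)
(-99 + (E(6) + (v((1 + 0)², -3) + 3)²))² = (-99 + (6⁻² + (9 + 3)²))² = (-99 + (1/36 + 12²))² = (-99 + (1/36 + 144))² = (-99 + 5185/36)² = (1621/36)² = 2627641/1296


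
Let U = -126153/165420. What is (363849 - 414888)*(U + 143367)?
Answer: -134491411379277/18380 ≈ -7.3173e+9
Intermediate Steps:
U = -14017/18380 (U = -126153*1/165420 = -14017/18380 ≈ -0.76262)
(363849 - 414888)*(U + 143367) = (363849 - 414888)*(-14017/18380 + 143367) = -51039*2635071443/18380 = -134491411379277/18380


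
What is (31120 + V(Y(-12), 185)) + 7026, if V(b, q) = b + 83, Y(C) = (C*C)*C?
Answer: 36501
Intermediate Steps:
Y(C) = C³ (Y(C) = C²*C = C³)
V(b, q) = 83 + b
(31120 + V(Y(-12), 185)) + 7026 = (31120 + (83 + (-12)³)) + 7026 = (31120 + (83 - 1728)) + 7026 = (31120 - 1645) + 7026 = 29475 + 7026 = 36501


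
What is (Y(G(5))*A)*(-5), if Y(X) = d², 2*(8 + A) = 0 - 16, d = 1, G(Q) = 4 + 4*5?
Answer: 80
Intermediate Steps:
G(Q) = 24 (G(Q) = 4 + 20 = 24)
A = -16 (A = -8 + (0 - 16)/2 = -8 + (½)*(-16) = -8 - 8 = -16)
Y(X) = 1 (Y(X) = 1² = 1)
(Y(G(5))*A)*(-5) = (1*(-16))*(-5) = -16*(-5) = 80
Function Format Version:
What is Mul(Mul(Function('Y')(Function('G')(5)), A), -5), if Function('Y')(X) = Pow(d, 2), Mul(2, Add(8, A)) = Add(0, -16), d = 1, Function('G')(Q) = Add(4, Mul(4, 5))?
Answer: 80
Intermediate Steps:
Function('G')(Q) = 24 (Function('G')(Q) = Add(4, 20) = 24)
A = -16 (A = Add(-8, Mul(Rational(1, 2), Add(0, -16))) = Add(-8, Mul(Rational(1, 2), -16)) = Add(-8, -8) = -16)
Function('Y')(X) = 1 (Function('Y')(X) = Pow(1, 2) = 1)
Mul(Mul(Function('Y')(Function('G')(5)), A), -5) = Mul(Mul(1, -16), -5) = Mul(-16, -5) = 80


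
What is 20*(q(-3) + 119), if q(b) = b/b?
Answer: 2400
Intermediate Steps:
q(b) = 1
20*(q(-3) + 119) = 20*(1 + 119) = 20*120 = 2400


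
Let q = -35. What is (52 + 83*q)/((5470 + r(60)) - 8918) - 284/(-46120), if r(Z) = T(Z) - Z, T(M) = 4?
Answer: 5523979/6733520 ≈ 0.82037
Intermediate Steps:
r(Z) = 4 - Z
(52 + 83*q)/((5470 + r(60)) - 8918) - 284/(-46120) = (52 + 83*(-35))/((5470 + (4 - 1*60)) - 8918) - 284/(-46120) = (52 - 2905)/((5470 + (4 - 60)) - 8918) - 284*(-1/46120) = -2853/((5470 - 56) - 8918) + 71/11530 = -2853/(5414 - 8918) + 71/11530 = -2853/(-3504) + 71/11530 = -2853*(-1/3504) + 71/11530 = 951/1168 + 71/11530 = 5523979/6733520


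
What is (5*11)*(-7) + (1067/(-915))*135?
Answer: -33088/61 ≈ -542.43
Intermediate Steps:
(5*11)*(-7) + (1067/(-915))*135 = 55*(-7) + (1067*(-1/915))*135 = -385 - 1067/915*135 = -385 - 9603/61 = -33088/61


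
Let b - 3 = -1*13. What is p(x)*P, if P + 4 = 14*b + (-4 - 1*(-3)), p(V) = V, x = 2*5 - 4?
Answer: -870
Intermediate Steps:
x = 6 (x = 10 - 4 = 6)
b = -10 (b = 3 - 1*13 = 3 - 13 = -10)
P = -145 (P = -4 + (14*(-10) + (-4 - 1*(-3))) = -4 + (-140 + (-4 + 3)) = -4 + (-140 - 1) = -4 - 141 = -145)
p(x)*P = 6*(-145) = -870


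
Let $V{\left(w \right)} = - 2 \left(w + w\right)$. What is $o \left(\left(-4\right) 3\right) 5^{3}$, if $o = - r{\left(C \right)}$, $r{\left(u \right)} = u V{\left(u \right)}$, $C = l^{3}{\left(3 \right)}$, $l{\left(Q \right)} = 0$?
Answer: $0$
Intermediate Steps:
$V{\left(w \right)} = - 4 w$ ($V{\left(w \right)} = - 2 \cdot 2 w = - 4 w$)
$C = 0$ ($C = 0^{3} = 0$)
$r{\left(u \right)} = - 4 u^{2}$ ($r{\left(u \right)} = u \left(- 4 u\right) = - 4 u^{2}$)
$o = 0$ ($o = - \left(-4\right) 0^{2} = - \left(-4\right) 0 = \left(-1\right) 0 = 0$)
$o \left(\left(-4\right) 3\right) 5^{3} = 0 \left(\left(-4\right) 3\right) 5^{3} = 0 \left(-12\right) 125 = 0 \cdot 125 = 0$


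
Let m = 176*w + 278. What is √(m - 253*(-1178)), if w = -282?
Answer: 2*√62170 ≈ 498.68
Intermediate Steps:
m = -49354 (m = 176*(-282) + 278 = -49632 + 278 = -49354)
√(m - 253*(-1178)) = √(-49354 - 253*(-1178)) = √(-49354 + 298034) = √248680 = 2*√62170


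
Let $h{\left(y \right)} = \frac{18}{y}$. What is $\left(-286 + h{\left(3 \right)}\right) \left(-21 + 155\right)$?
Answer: $-37520$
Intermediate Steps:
$\left(-286 + h{\left(3 \right)}\right) \left(-21 + 155\right) = \left(-286 + \frac{18}{3}\right) \left(-21 + 155\right) = \left(-286 + 18 \cdot \frac{1}{3}\right) 134 = \left(-286 + 6\right) 134 = \left(-280\right) 134 = -37520$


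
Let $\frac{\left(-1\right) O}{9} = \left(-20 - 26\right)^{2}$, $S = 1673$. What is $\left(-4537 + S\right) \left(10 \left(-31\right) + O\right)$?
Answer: $55429856$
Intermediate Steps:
$O = -19044$ ($O = - 9 \left(-20 - 26\right)^{2} = - 9 \left(-46\right)^{2} = \left(-9\right) 2116 = -19044$)
$\left(-4537 + S\right) \left(10 \left(-31\right) + O\right) = \left(-4537 + 1673\right) \left(10 \left(-31\right) - 19044\right) = - 2864 \left(-310 - 19044\right) = \left(-2864\right) \left(-19354\right) = 55429856$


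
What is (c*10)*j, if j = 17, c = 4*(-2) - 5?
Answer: -2210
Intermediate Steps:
c = -13 (c = -8 - 5 = -13)
(c*10)*j = -13*10*17 = -130*17 = -2210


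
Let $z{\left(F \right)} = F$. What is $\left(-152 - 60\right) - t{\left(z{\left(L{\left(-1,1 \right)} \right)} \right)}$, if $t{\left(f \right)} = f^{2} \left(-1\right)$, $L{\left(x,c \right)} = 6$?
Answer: $-176$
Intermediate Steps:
$t{\left(f \right)} = - f^{2}$
$\left(-152 - 60\right) - t{\left(z{\left(L{\left(-1,1 \right)} \right)} \right)} = \left(-152 - 60\right) - - 6^{2} = -212 - \left(-1\right) 36 = -212 - -36 = -212 + 36 = -176$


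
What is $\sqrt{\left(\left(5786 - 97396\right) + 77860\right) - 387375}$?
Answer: $5 i \sqrt{16045} \approx 633.34 i$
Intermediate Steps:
$\sqrt{\left(\left(5786 - 97396\right) + 77860\right) - 387375} = \sqrt{\left(-91610 + 77860\right) - 387375} = \sqrt{-13750 - 387375} = \sqrt{-401125} = 5 i \sqrt{16045}$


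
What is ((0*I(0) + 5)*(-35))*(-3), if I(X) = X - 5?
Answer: 525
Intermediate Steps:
I(X) = -5 + X
((0*I(0) + 5)*(-35))*(-3) = ((0*(-5 + 0) + 5)*(-35))*(-3) = ((0*(-5) + 5)*(-35))*(-3) = ((0 + 5)*(-35))*(-3) = (5*(-35))*(-3) = -175*(-3) = 525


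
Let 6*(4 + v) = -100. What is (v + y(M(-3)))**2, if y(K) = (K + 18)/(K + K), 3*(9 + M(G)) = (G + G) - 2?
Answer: 19333609/44100 ≈ 438.40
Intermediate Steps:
v = -62/3 (v = -4 + (1/6)*(-100) = -4 - 50/3 = -62/3 ≈ -20.667)
M(G) = -29/3 + 2*G/3 (M(G) = -9 + ((G + G) - 2)/3 = -9 + (2*G - 2)/3 = -9 + (-2 + 2*G)/3 = -9 + (-2/3 + 2*G/3) = -29/3 + 2*G/3)
y(K) = (18 + K)/(2*K) (y(K) = (18 + K)/((2*K)) = (18 + K)*(1/(2*K)) = (18 + K)/(2*K))
(v + y(M(-3)))**2 = (-62/3 + (18 + (-29/3 + (2/3)*(-3)))/(2*(-29/3 + (2/3)*(-3))))**2 = (-62/3 + (18 + (-29/3 - 2))/(2*(-29/3 - 2)))**2 = (-62/3 + (18 - 35/3)/(2*(-35/3)))**2 = (-62/3 + (1/2)*(-3/35)*(19/3))**2 = (-62/3 - 19/70)**2 = (-4397/210)**2 = 19333609/44100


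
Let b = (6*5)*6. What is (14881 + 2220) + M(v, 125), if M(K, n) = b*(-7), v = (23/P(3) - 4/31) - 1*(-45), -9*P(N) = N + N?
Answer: 15841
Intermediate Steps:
b = 180 (b = 30*6 = 180)
P(N) = -2*N/9 (P(N) = -(N + N)/9 = -2*N/9)
v = 643/62 (v = (23/((-2/9*3)) - 4/31) - 1*(-45) = (23/(-⅔) - 4*1/31) + 45 = (23*(-3/2) - 4/31) + 45 = (-69/2 - 4/31) + 45 = -2147/62 + 45 = 643/62 ≈ 10.371)
M(K, n) = -1260 (M(K, n) = 180*(-7) = -1260)
(14881 + 2220) + M(v, 125) = (14881 + 2220) - 1260 = 17101 - 1260 = 15841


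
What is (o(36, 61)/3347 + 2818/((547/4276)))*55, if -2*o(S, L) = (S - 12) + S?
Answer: 2218180639730/1830809 ≈ 1.2116e+6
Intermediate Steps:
o(S, L) = 6 - S (o(S, L) = -((S - 12) + S)/2 = -((-12 + S) + S)/2 = -(-12 + 2*S)/2 = 6 - S)
(o(36, 61)/3347 + 2818/((547/4276)))*55 = ((6 - 1*36)/3347 + 2818/((547/4276)))*55 = ((6 - 36)*(1/3347) + 2818/((547*(1/4276))))*55 = (-30*1/3347 + 2818/(547/4276))*55 = (-30/3347 + 2818*(4276/547))*55 = (-30/3347 + 12049768/547)*55 = (40330557086/1830809)*55 = 2218180639730/1830809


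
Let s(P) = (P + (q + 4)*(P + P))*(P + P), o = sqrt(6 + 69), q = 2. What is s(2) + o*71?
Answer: 104 + 355*sqrt(3) ≈ 718.88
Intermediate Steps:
o = 5*sqrt(3) (o = sqrt(75) = 5*sqrt(3) ≈ 8.6602)
s(P) = 26*P**2 (s(P) = (P + (2 + 4)*(P + P))*(P + P) = (P + 6*(2*P))*(2*P) = (P + 12*P)*(2*P) = (13*P)*(2*P) = 26*P**2)
s(2) + o*71 = 26*2**2 + (5*sqrt(3))*71 = 26*4 + 355*sqrt(3) = 104 + 355*sqrt(3)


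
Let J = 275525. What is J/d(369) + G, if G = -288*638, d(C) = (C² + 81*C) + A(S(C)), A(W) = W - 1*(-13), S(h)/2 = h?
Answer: -30648407419/166801 ≈ -1.8374e+5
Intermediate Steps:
S(h) = 2*h
A(W) = 13 + W (A(W) = W + 13 = 13 + W)
d(C) = 13 + C² + 83*C (d(C) = (C² + 81*C) + (13 + 2*C) = 13 + C² + 83*C)
G = -183744
J/d(369) + G = 275525/(13 + 369² + 83*369) - 183744 = 275525/(13 + 136161 + 30627) - 183744 = 275525/166801 - 183744 = -30648407419/166801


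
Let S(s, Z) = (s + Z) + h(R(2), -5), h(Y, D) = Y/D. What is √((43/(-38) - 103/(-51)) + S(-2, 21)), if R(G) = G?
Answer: √1829849910/9690 ≈ 4.4145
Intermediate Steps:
S(s, Z) = -⅖ + Z + s (S(s, Z) = (s + Z) + 2/(-5) = (Z + s) + 2*(-⅕) = (Z + s) - ⅖ = -⅖ + Z + s)
√((43/(-38) - 103/(-51)) + S(-2, 21)) = √((43/(-38) - 103/(-51)) + (-⅖ + 21 - 2)) = √((43*(-1/38) - 103*(-1/51)) + 93/5) = √((-43/38 + 103/51) + 93/5) = √(1721/1938 + 93/5) = √(188839/9690) = √1829849910/9690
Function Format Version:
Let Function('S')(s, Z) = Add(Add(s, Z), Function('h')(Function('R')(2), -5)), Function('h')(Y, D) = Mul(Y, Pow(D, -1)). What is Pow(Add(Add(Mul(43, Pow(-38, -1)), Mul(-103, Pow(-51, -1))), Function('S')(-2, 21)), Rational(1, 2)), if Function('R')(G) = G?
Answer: Mul(Rational(1, 9690), Pow(1829849910, Rational(1, 2))) ≈ 4.4145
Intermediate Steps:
Function('S')(s, Z) = Add(Rational(-2, 5), Z, s) (Function('S')(s, Z) = Add(Add(s, Z), Mul(2, Pow(-5, -1))) = Add(Add(Z, s), Mul(2, Rational(-1, 5))) = Add(Add(Z, s), Rational(-2, 5)) = Add(Rational(-2, 5), Z, s))
Pow(Add(Add(Mul(43, Pow(-38, -1)), Mul(-103, Pow(-51, -1))), Function('S')(-2, 21)), Rational(1, 2)) = Pow(Add(Add(Mul(43, Pow(-38, -1)), Mul(-103, Pow(-51, -1))), Add(Rational(-2, 5), 21, -2)), Rational(1, 2)) = Pow(Add(Add(Mul(43, Rational(-1, 38)), Mul(-103, Rational(-1, 51))), Rational(93, 5)), Rational(1, 2)) = Pow(Add(Add(Rational(-43, 38), Rational(103, 51)), Rational(93, 5)), Rational(1, 2)) = Pow(Add(Rational(1721, 1938), Rational(93, 5)), Rational(1, 2)) = Pow(Rational(188839, 9690), Rational(1, 2)) = Mul(Rational(1, 9690), Pow(1829849910, Rational(1, 2)))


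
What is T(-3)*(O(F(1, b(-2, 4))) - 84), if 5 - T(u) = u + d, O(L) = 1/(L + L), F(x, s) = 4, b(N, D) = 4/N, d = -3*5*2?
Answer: -12749/4 ≈ -3187.3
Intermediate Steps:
d = -30 (d = -15*2 = -30)
O(L) = 1/(2*L)
T(u) = 35 - u (T(u) = 5 - (u - 30) = 5 - (-30 + u) = 5 + (30 - u) = 35 - u)
T(-3)*(O(F(1, b(-2, 4))) - 84) = (35 - 1*(-3))*((1/2)/4 - 84) = (35 + 3)*((1/2)*(1/4) - 84) = 38*(1/8 - 84) = 38*(-671/8) = -12749/4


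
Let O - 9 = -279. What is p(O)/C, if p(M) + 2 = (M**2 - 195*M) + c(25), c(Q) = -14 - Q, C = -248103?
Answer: -125509/248103 ≈ -0.50587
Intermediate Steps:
O = -270 (O = 9 - 279 = -270)
p(M) = -41 + M**2 - 195*M (p(M) = -2 + ((M**2 - 195*M) + (-14 - 1*25)) = -2 + ((M**2 - 195*M) + (-14 - 25)) = -2 + ((M**2 - 195*M) - 39) = -2 + (-39 + M**2 - 195*M) = -41 + M**2 - 195*M)
p(O)/C = (-41 + (-270)**2 - 195*(-270))/(-248103) = (-41 + 72900 + 52650)*(-1/248103) = 125509*(-1/248103) = -125509/248103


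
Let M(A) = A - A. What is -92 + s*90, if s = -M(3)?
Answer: -92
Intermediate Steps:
M(A) = 0
s = 0 (s = -1*0 = 0)
-92 + s*90 = -92 + 0*90 = -92 + 0 = -92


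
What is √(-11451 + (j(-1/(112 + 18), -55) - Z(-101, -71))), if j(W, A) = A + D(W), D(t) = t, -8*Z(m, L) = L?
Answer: I*√778406070/260 ≈ 107.31*I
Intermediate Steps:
Z(m, L) = -L/8
j(W, A) = A + W
√(-11451 + (j(-1/(112 + 18), -55) - Z(-101, -71))) = √(-11451 + ((-55 - 1/(112 + 18)) - (-1)*(-71)/8)) = √(-11451 + ((-55 - 1/130) - 1*71/8)) = √(-11451 + ((-55 - 1*1/130) - 71/8)) = √(-11451 + ((-55 - 1/130) - 71/8)) = √(-11451 + (-7151/130 - 71/8)) = √(-11451 - 33219/520) = √(-5987739/520) = I*√778406070/260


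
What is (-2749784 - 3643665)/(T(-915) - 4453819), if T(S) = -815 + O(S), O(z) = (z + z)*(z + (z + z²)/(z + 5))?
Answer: 581803859/99952014 ≈ 5.8208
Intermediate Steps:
O(z) = 2*z*(z + (z + z²)/(5 + z)) (O(z) = (2*z)*(z + (z + z²)/(5 + z)) = 2*z*(z + (z + z²)/(5 + z)))
T(S) = -815 + 4*S²*(3 + S)/(5 + S)
(-2749784 - 3643665)/(T(-915) - 4453819) = (-2749784 - 3643665)/((-4075 - 815*(-915) + 4*(-915)²*(3 - 915))/(5 - 915) - 4453819) = -6393449/((-4075 + 745725 + 4*837225*(-912))/(-910) - 4453819) = -6393449/(-(-4075 + 745725 - 3054196800)/910 - 4453819) = -6393449/(-1/910*(-3053455150) - 4453819) = -6393449/(305345515/91 - 4453819) = -6393449/(-99952014/91) = -6393449*(-91/99952014) = 581803859/99952014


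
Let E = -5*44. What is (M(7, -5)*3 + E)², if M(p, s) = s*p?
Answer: 105625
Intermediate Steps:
M(p, s) = p*s
E = -220
(M(7, -5)*3 + E)² = ((7*(-5))*3 - 220)² = (-35*3 - 220)² = (-105 - 220)² = (-325)² = 105625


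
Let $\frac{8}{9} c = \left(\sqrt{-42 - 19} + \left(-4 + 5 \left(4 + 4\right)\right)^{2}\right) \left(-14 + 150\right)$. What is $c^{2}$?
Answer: $39316702995 + 60676128 i \sqrt{61} \approx 3.9317 \cdot 10^{10} + 4.739 \cdot 10^{8} i$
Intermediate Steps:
$c = 198288 + 153 i \sqrt{61}$ ($c = \frac{9 \left(\sqrt{-42 - 19} + \left(-4 + 5 \left(4 + 4\right)\right)^{2}\right) \left(-14 + 150\right)}{8} = \frac{9 \left(\sqrt{-61} + \left(-4 + 5 \cdot 8\right)^{2}\right) 136}{8} = \frac{9 \left(i \sqrt{61} + \left(-4 + 40\right)^{2}\right) 136}{8} = \frac{9 \left(i \sqrt{61} + 36^{2}\right) 136}{8} = \frac{9 \left(i \sqrt{61} + 1296\right) 136}{8} = \frac{9 \left(1296 + i \sqrt{61}\right) 136}{8} = \frac{9 \left(176256 + 136 i \sqrt{61}\right)}{8} = 198288 + 153 i \sqrt{61} \approx 1.9829 \cdot 10^{5} + 1195.0 i$)
$c^{2} = \left(198288 + 153 i \sqrt{61}\right)^{2}$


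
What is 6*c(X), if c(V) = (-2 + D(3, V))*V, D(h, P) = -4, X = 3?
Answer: -108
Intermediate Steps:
c(V) = -6*V (c(V) = (-2 - 4)*V = -6*V)
6*c(X) = 6*(-6*3) = 6*(-18) = -108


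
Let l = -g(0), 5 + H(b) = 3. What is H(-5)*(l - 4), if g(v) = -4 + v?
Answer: 0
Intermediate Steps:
H(b) = -2 (H(b) = -5 + 3 = -2)
l = 4 (l = -(-4 + 0) = -1*(-4) = 4)
H(-5)*(l - 4) = -2*(4 - 4) = -2*0 = 0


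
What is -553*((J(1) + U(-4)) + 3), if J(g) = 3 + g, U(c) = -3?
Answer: -2212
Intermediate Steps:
-553*((J(1) + U(-4)) + 3) = -553*(((3 + 1) - 3) + 3) = -553*((4 - 3) + 3) = -553*(1 + 3) = -553*4 = -2212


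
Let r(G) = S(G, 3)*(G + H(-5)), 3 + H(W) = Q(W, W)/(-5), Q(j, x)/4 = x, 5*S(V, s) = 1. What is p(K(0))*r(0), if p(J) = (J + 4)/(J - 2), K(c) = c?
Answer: -2/5 ≈ -0.40000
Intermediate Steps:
S(V, s) = 1/5 (S(V, s) = (1/5)*1 = 1/5)
p(J) = (4 + J)/(-2 + J)
Q(j, x) = 4*x
H(W) = -3 - 4*W/5 (H(W) = -3 + (4*W)/(-5) = -3 + (4*W)*(-1/5) = -3 - 4*W/5)
r(G) = 1/5 + G/5 (r(G) = (G + (-3 - 4/5*(-5)))/5 = (G + (-3 + 4))/5 = (G + 1)/5 = (1 + G)/5 = 1/5 + G/5)
p(K(0))*r(0) = ((4 + 0)/(-2 + 0))*(1/5 + (1/5)*0) = (4/(-2))*(1/5 + 0) = -1/2*4*(1/5) = -2*1/5 = -2/5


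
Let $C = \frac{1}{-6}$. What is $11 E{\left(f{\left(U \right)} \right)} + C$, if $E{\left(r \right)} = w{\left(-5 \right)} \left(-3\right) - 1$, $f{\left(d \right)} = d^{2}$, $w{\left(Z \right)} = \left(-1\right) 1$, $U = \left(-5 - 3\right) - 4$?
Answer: $\frac{131}{6} \approx 21.833$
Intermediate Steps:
$U = -12$ ($U = -8 - 4 = -12$)
$C = - \frac{1}{6} \approx -0.16667$
$w{\left(Z \right)} = -1$
$E{\left(r \right)} = 2$ ($E{\left(r \right)} = \left(-1\right) \left(-3\right) - 1 = 3 - 1 = 2$)
$11 E{\left(f{\left(U \right)} \right)} + C = 11 \cdot 2 - \frac{1}{6} = 22 - \frac{1}{6} = \frac{131}{6}$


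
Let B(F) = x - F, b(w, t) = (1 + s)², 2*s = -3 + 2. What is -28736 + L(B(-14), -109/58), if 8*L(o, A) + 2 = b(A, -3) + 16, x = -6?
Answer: -919495/32 ≈ -28734.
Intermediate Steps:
s = -½ (s = (-3 + 2)/2 = (½)*(-1) = -½ ≈ -0.50000)
b(w, t) = ¼ (b(w, t) = (1 - ½)² = (½)² = ¼)
B(F) = -6 - F
L(o, A) = 57/32 (L(o, A) = -¼ + (¼ + 16)/8 = -¼ + (⅛)*(65/4) = -¼ + 65/32 = 57/32)
-28736 + L(B(-14), -109/58) = -28736 + 57/32 = -919495/32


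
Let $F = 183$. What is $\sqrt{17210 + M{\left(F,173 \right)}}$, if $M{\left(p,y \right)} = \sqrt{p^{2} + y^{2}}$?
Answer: $\sqrt{17210 + \sqrt{63418}} \approx 132.14$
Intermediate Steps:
$\sqrt{17210 + M{\left(F,173 \right)}} = \sqrt{17210 + \sqrt{183^{2} + 173^{2}}} = \sqrt{17210 + \sqrt{33489 + 29929}} = \sqrt{17210 + \sqrt{63418}}$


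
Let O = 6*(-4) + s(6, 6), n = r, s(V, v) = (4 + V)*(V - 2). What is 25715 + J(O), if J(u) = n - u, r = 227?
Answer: 25926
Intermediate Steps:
s(V, v) = (-2 + V)*(4 + V) (s(V, v) = (4 + V)*(-2 + V) = (-2 + V)*(4 + V))
n = 227
O = 16 (O = 6*(-4) + (-8 + 6² + 2*6) = -24 + (-8 + 36 + 12) = -24 + 40 = 16)
J(u) = 227 - u
25715 + J(O) = 25715 + (227 - 1*16) = 25715 + (227 - 16) = 25715 + 211 = 25926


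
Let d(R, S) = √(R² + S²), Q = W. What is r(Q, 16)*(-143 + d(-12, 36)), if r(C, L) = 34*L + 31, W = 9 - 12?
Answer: -82225 + 6900*√10 ≈ -60405.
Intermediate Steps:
W = -3
Q = -3
r(C, L) = 31 + 34*L
r(Q, 16)*(-143 + d(-12, 36)) = (31 + 34*16)*(-143 + √((-12)² + 36²)) = (31 + 544)*(-143 + √(144 + 1296)) = 575*(-143 + √1440) = 575*(-143 + 12*√10) = -82225 + 6900*√10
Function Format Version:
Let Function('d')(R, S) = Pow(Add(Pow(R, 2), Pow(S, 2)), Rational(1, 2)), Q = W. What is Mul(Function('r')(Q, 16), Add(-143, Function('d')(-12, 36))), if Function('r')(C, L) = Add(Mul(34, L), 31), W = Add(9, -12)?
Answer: Add(-82225, Mul(6900, Pow(10, Rational(1, 2)))) ≈ -60405.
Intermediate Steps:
W = -3
Q = -3
Function('r')(C, L) = Add(31, Mul(34, L))
Mul(Function('r')(Q, 16), Add(-143, Function('d')(-12, 36))) = Mul(Add(31, Mul(34, 16)), Add(-143, Pow(Add(Pow(-12, 2), Pow(36, 2)), Rational(1, 2)))) = Mul(Add(31, 544), Add(-143, Pow(Add(144, 1296), Rational(1, 2)))) = Mul(575, Add(-143, Pow(1440, Rational(1, 2)))) = Mul(575, Add(-143, Mul(12, Pow(10, Rational(1, 2))))) = Add(-82225, Mul(6900, Pow(10, Rational(1, 2))))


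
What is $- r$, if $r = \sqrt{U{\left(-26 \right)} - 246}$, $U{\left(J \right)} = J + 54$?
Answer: $- i \sqrt{218} \approx - 14.765 i$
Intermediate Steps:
$U{\left(J \right)} = 54 + J$
$r = i \sqrt{218}$ ($r = \sqrt{\left(54 - 26\right) - 246} = \sqrt{28 - 246} = \sqrt{-218} = i \sqrt{218} \approx 14.765 i$)
$- r = - i \sqrt{218}$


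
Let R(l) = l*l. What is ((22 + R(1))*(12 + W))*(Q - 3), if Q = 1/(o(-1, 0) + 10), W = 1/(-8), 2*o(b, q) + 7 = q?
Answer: -80845/104 ≈ -777.36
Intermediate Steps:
R(l) = l**2
o(b, q) = -7/2 + q/2
W = -1/8 ≈ -0.12500
Q = 2/13 (Q = 1/((-7/2 + (1/2)*0) + 10) = 1/((-7/2 + 0) + 10) = 1/(-7/2 + 10) = 1/(13/2) = 2/13 ≈ 0.15385)
((22 + R(1))*(12 + W))*(Q - 3) = ((22 + 1**2)*(12 - 1/8))*(2/13 - 3) = ((22 + 1)*(95/8))*(-37/13) = (23*(95/8))*(-37/13) = (2185/8)*(-37/13) = -80845/104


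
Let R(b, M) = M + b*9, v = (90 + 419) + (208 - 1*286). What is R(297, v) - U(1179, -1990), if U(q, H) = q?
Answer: 1925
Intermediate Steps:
v = 431 (v = 509 + (208 - 286) = 509 - 78 = 431)
R(b, M) = M + 9*b
R(297, v) - U(1179, -1990) = (431 + 9*297) - 1*1179 = (431 + 2673) - 1179 = 3104 - 1179 = 1925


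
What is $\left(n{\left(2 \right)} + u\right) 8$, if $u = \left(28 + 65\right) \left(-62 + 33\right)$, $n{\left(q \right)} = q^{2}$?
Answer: $-21544$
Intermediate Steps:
$u = -2697$ ($u = 93 \left(-29\right) = -2697$)
$\left(n{\left(2 \right)} + u\right) 8 = \left(2^{2} - 2697\right) 8 = \left(4 - 2697\right) 8 = \left(-2693\right) 8 = -21544$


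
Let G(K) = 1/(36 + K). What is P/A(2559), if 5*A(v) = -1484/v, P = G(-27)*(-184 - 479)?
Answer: 942565/1484 ≈ 635.15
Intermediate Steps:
P = -221/3 (P = (-184 - 479)/(36 - 27) = -663/9 = (⅑)*(-663) = -221/3 ≈ -73.667)
A(v) = -1484/(5*v) (A(v) = (-1484/v)/5 = -1484/(5*v))
P/A(2559) = -221/(3*((-1484/5/2559))) = -221/(3*((-1484/5*1/2559))) = -221/(3*(-1484/12795)) = -221/3*(-12795/1484) = 942565/1484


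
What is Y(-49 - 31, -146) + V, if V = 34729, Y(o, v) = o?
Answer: 34649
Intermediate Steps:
Y(-49 - 31, -146) + V = (-49 - 31) + 34729 = -80 + 34729 = 34649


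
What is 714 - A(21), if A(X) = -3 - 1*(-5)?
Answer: 712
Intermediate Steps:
A(X) = 2 (A(X) = -3 + 5 = 2)
714 - A(21) = 714 - 1*2 = 714 - 2 = 712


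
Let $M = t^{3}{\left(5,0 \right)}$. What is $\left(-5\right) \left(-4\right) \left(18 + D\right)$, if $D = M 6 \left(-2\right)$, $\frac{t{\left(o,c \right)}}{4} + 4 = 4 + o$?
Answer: $-1919640$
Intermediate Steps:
$t{\left(o,c \right)} = 4 o$ ($t{\left(o,c \right)} = -16 + 4 \left(4 + o\right) = -16 + \left(16 + 4 o\right) = 4 o$)
$M = 8000$ ($M = \left(4 \cdot 5\right)^{3} = 20^{3} = 8000$)
$D = -96000$ ($D = 8000 \cdot 6 \left(-2\right) = 8000 \left(-12\right) = -96000$)
$\left(-5\right) \left(-4\right) \left(18 + D\right) = \left(-5\right) \left(-4\right) \left(18 - 96000\right) = 20 \left(-95982\right) = -1919640$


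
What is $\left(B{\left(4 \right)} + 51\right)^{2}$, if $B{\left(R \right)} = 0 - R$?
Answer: $2209$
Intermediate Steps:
$B{\left(R \right)} = - R$
$\left(B{\left(4 \right)} + 51\right)^{2} = \left(\left(-1\right) 4 + 51\right)^{2} = \left(-4 + 51\right)^{2} = 47^{2} = 2209$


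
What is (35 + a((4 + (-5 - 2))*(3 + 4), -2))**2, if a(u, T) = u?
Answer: 196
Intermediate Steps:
(35 + a((4 + (-5 - 2))*(3 + 4), -2))**2 = (35 + (4 + (-5 - 2))*(3 + 4))**2 = (35 + (4 - 7)*7)**2 = (35 - 3*7)**2 = (35 - 21)**2 = 14**2 = 196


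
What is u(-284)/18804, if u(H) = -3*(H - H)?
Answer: 0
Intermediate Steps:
u(H) = 0 (u(H) = -3*0 = 0)
u(-284)/18804 = 0/18804 = 0*(1/18804) = 0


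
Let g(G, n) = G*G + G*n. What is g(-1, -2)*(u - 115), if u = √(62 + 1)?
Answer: -345 + 9*√7 ≈ -321.19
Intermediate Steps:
g(G, n) = G² + G*n
u = 3*√7 (u = √63 = 3*√7 ≈ 7.9373)
g(-1, -2)*(u - 115) = (-(-1 - 2))*(3*√7 - 115) = (-1*(-3))*(-115 + 3*√7) = 3*(-115 + 3*√7) = -345 + 9*√7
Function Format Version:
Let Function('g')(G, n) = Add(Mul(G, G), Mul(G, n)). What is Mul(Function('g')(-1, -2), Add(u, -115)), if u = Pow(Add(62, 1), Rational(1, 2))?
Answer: Add(-345, Mul(9, Pow(7, Rational(1, 2)))) ≈ -321.19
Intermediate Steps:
Function('g')(G, n) = Add(Pow(G, 2), Mul(G, n))
u = Mul(3, Pow(7, Rational(1, 2))) (u = Pow(63, Rational(1, 2)) = Mul(3, Pow(7, Rational(1, 2))) ≈ 7.9373)
Mul(Function('g')(-1, -2), Add(u, -115)) = Mul(Mul(-1, Add(-1, -2)), Add(Mul(3, Pow(7, Rational(1, 2))), -115)) = Mul(Mul(-1, -3), Add(-115, Mul(3, Pow(7, Rational(1, 2))))) = Mul(3, Add(-115, Mul(3, Pow(7, Rational(1, 2))))) = Add(-345, Mul(9, Pow(7, Rational(1, 2))))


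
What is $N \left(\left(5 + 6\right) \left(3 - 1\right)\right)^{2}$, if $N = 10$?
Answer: $4840$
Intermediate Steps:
$N \left(\left(5 + 6\right) \left(3 - 1\right)\right)^{2} = 10 \left(\left(5 + 6\right) \left(3 - 1\right)\right)^{2} = 10 \left(11 \cdot 2\right)^{2} = 10 \cdot 22^{2} = 10 \cdot 484 = 4840$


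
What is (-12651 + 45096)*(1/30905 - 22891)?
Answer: -655802770158/883 ≈ -7.4270e+8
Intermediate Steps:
(-12651 + 45096)*(1/30905 - 22891) = 32445*(1/30905 - 22891) = 32445*(-707446354/30905) = -655802770158/883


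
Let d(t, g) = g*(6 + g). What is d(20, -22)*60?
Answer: 21120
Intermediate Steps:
d(20, -22)*60 = -22*(6 - 22)*60 = -22*(-16)*60 = 352*60 = 21120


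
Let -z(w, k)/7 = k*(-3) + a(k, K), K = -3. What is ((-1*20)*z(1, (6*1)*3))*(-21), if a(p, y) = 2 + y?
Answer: 161700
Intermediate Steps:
z(w, k) = 7 + 21*k (z(w, k) = -7*(k*(-3) + (2 - 3)) = -7*(-3*k - 1) = -7*(-1 - 3*k) = 7 + 21*k)
((-1*20)*z(1, (6*1)*3))*(-21) = ((-1*20)*(7 + 21*((6*1)*3)))*(-21) = -20*(7 + 21*(6*3))*(-21) = -20*(7 + 21*18)*(-21) = -20*(7 + 378)*(-21) = -20*385*(-21) = -7700*(-21) = 161700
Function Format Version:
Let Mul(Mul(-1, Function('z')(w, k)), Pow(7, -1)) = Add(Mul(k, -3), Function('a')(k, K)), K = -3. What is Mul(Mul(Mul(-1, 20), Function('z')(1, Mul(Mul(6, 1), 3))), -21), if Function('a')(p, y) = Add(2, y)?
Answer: 161700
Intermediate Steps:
Function('z')(w, k) = Add(7, Mul(21, k)) (Function('z')(w, k) = Mul(-7, Add(Mul(k, -3), Add(2, -3))) = Mul(-7, Add(Mul(-3, k), -1)) = Mul(-7, Add(-1, Mul(-3, k))) = Add(7, Mul(21, k)))
Mul(Mul(Mul(-1, 20), Function('z')(1, Mul(Mul(6, 1), 3))), -21) = Mul(Mul(Mul(-1, 20), Add(7, Mul(21, Mul(Mul(6, 1), 3)))), -21) = Mul(Mul(-20, Add(7, Mul(21, Mul(6, 3)))), -21) = Mul(Mul(-20, Add(7, Mul(21, 18))), -21) = Mul(Mul(-20, Add(7, 378)), -21) = Mul(Mul(-20, 385), -21) = Mul(-7700, -21) = 161700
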